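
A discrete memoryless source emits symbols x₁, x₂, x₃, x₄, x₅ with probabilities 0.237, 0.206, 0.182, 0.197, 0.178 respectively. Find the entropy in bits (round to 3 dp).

H = −Σ pᵢ log₂ pᵢ.
−0.237·log₂(0.237) = 0.4923
−0.206·log₂(0.206) = 0.4695
−0.182·log₂(0.182) = 0.4474
−0.197·log₂(0.197) = 0.4617
−0.178·log₂(0.178) = 0.4432
Sum ≈ 2.3141 → 2.314 bits.

2.314 bits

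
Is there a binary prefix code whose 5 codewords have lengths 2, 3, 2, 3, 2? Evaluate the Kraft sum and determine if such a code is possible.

With common denominator 2^3 = 8: Σ 2^(−ℓᵢ) = 2/8 + 1/8 + 2/8 + 1/8 + 2/8 = 8/8 = 1.
Kraft's inequality requires Σ ≤ 1; here Σ = 1 ≤ 1, so such a prefix code exists.

1; yes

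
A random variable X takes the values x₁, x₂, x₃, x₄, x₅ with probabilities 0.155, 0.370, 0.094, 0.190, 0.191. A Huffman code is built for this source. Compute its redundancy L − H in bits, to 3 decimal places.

0.069 bits

Entropy H = −Σ p log₂ p ≈ 2.1797 bits.
Huffman merges: 47/500+31/200→249/1000; 19/100+191/1000→381/1000; 249/1000+37/100→619/1000; 381/1000+619/1000→1. L = 2249/1000 ≈ 2.2490.
L − H = 2.2490 − 2.1797 = 0.069 bits.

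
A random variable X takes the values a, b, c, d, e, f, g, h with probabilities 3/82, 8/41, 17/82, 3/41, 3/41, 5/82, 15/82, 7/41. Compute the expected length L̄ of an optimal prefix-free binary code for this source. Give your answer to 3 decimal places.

Repeatedly combine the two least-probable nodes; the expected code length is the sum of the merged weights.
merge 3/82 + 5/82 → 4/41
merge 3/41 + 3/41 → 6/41
merge 4/41 + 6/41 → 10/41
merge 7/41 + 15/82 → 29/82
merge 8/41 + 17/82 → 33/82
merge 10/41 + 29/82 → 49/82
merge 33/82 + 49/82 → 1
L = 4/41 + 6/41 + 10/41 + 29/82 + 33/82 + 49/82 + 1 = 233/82 ≈ 2.841 bits/symbol.

2.841 bits/symbol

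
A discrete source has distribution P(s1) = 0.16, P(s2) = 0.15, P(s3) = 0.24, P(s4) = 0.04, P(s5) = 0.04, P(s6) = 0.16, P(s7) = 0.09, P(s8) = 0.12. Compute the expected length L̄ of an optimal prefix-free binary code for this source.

2.84 bits/symbol

Repeatedly combine the two least-probable nodes; the expected code length is the sum of the merged weights.
merge 1/25 + 1/25 → 2/25
merge 2/25 + 9/100 → 17/100
merge 3/25 + 3/20 → 27/100
merge 4/25 + 4/25 → 8/25
merge 17/100 + 6/25 → 41/100
merge 27/100 + 8/25 → 59/100
merge 41/100 + 59/100 → 1
L = 2/25 + 17/100 + 27/100 + 8/25 + 41/100 + 59/100 + 1 = 71/25 = 2.84 bits/symbol.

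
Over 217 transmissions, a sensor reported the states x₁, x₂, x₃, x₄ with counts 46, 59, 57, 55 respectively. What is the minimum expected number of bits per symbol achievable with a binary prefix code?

2 bits/symbol

Probabilities are the counts divided by 217.
Repeatedly combine the two least-probable nodes; the expected code length is the sum of the merged weights.
merge 46/217 + 55/217 → 101/217
merge 57/217 + 59/217 → 116/217
merge 101/217 + 116/217 → 1
L = 101/217 + 116/217 + 1 = 2 bits/symbol.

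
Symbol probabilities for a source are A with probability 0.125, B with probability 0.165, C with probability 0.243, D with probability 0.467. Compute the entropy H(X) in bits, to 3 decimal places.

1.813 bits

H = −Σ pᵢ log₂ pᵢ.
−0.125·log₂(0.125) = 0.3750
−0.165·log₂(0.165) = 0.4289
−0.243·log₂(0.243) = 0.4960
−0.467·log₂(0.467) = 0.5130
Sum ≈ 1.8129 → 1.813 bits.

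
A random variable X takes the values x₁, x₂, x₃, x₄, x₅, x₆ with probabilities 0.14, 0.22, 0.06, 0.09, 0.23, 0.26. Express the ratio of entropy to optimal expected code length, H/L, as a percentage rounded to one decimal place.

99.5%

Entropy H = −Σ p log₂ p ≈ 2.4268 bits.
Huffman merges: 3/50+9/100→3/20; 7/50+3/20→29/100; 11/50+23/100→9/20; 13/50+29/100→11/20; 9/20+11/20→1. L = 61/25 ≈ 2.4400.
Efficiency = H/L = 2.4268/2.4400 = 99.5%.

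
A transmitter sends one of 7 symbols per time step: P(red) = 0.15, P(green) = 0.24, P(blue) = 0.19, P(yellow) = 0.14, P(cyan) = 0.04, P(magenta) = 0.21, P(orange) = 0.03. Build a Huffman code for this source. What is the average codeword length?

Repeatedly combine the two least-probable nodes; the expected code length is the sum of the merged weights.
merge 3/100 + 1/25 → 7/100
merge 7/100 + 7/50 → 21/100
merge 3/20 + 19/100 → 17/50
merge 21/100 + 21/100 → 21/50
merge 6/25 + 17/50 → 29/50
merge 21/50 + 29/50 → 1
L = 7/100 + 21/100 + 17/50 + 21/50 + 29/50 + 1 = 131/50 = 2.62 bits/symbol.

2.62 bits/symbol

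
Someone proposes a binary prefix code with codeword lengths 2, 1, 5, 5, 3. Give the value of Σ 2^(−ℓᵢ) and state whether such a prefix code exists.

0.9375; yes

With common denominator 2^5 = 32: Σ 2^(−ℓᵢ) = 8/32 + 16/32 + 1/32 + 1/32 + 4/32 = 30/32 = 0.9375.
Kraft's inequality requires Σ ≤ 1; here Σ = 0.9375 ≤ 1, so such a prefix code exists.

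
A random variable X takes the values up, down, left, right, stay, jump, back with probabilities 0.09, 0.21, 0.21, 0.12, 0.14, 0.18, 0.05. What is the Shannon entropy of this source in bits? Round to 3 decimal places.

H = −Σ pᵢ log₂ pᵢ.
−0.09·log₂(0.09) = 0.3127
−0.21·log₂(0.21) = 0.4728
−0.21·log₂(0.21) = 0.4728
−0.12·log₂(0.12) = 0.3671
−0.14·log₂(0.14) = 0.3971
−0.18·log₂(0.18) = 0.4453
−0.05·log₂(0.05) = 0.2161
Sum ≈ 2.6839 → 2.684 bits.

2.684 bits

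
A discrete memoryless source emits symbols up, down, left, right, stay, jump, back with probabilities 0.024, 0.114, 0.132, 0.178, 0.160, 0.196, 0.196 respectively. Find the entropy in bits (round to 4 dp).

H = −Σ pᵢ log₂ pᵢ.
−0.024·log₂(0.024) = 0.1291
−0.114·log₂(0.114) = 0.3571
−0.132·log₂(0.132) = 0.3856
−0.178·log₂(0.178) = 0.4432
−0.160·log₂(0.160) = 0.4230
−0.196·log₂(0.196) = 0.4608
−0.196·log₂(0.196) = 0.4608
Sum ≈ 2.6598 → 2.6598 bits.

2.6598 bits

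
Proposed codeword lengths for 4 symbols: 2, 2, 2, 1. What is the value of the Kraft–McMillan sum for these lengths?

1.25

With common denominator 2^2 = 4: Σ 2^(−ℓᵢ) = 1/4 + 1/4 + 1/4 + 2/4 = 5/4 = 1.25.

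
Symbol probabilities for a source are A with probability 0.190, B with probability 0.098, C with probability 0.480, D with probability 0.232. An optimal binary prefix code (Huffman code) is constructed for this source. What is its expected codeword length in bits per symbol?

Repeatedly combine the two least-probable nodes; the expected code length is the sum of the merged weights.
merge 49/500 + 19/100 → 36/125
merge 29/125 + 36/125 → 13/25
merge 12/25 + 13/25 → 1
L = 36/125 + 13/25 + 1 = 226/125 = 1.808 bits/symbol.

1.808 bits/symbol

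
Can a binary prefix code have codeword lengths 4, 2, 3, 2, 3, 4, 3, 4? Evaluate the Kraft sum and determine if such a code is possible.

1.0625; no

With common denominator 2^4 = 16: Σ 2^(−ℓᵢ) = 1/16 + 4/16 + 2/16 + 4/16 + 2/16 + 1/16 + 2/16 + 1/16 = 17/16 = 1.0625.
Kraft's inequality requires Σ ≤ 1; here Σ = 1.0625 > 1, so no such prefix code exists.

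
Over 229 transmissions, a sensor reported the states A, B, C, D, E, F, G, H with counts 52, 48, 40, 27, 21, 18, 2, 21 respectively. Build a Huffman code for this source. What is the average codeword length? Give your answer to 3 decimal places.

Probabilities are the counts divided by 229.
Repeatedly combine the two least-probable nodes; the expected code length is the sum of the merged weights.
merge 2/229 + 18/229 → 20/229
merge 20/229 + 21/229 → 41/229
merge 21/229 + 27/229 → 48/229
merge 40/229 + 41/229 → 81/229
merge 48/229 + 48/229 → 96/229
merge 52/229 + 81/229 → 133/229
merge 96/229 + 133/229 → 1
L = 20/229 + 41/229 + 48/229 + 81/229 + 96/229 + 133/229 + 1 = 648/229 ≈ 2.830 bits/symbol.

2.830 bits/symbol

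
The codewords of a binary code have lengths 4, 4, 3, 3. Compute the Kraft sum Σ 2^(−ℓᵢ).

0.375

With common denominator 2^4 = 16: Σ 2^(−ℓᵢ) = 1/16 + 1/16 + 2/16 + 2/16 = 6/16 = 0.375.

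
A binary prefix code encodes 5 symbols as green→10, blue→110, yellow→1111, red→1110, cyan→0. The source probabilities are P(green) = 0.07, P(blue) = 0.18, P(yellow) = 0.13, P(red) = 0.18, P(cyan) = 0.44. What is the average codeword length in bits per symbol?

L̄ = Σ pᵢ·ℓᵢ = 0.07·2 + 0.18·3 + 0.13·4 + 0.18·4 + 0.44·1 = 2.36 bits/symbol.

2.36 bits/symbol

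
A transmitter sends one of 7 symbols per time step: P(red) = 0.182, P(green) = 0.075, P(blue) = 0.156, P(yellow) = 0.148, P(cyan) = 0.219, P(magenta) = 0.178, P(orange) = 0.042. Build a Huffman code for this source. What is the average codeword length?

2.716 bits/symbol

Repeatedly combine the two least-probable nodes; the expected code length is the sum of the merged weights.
merge 21/500 + 3/40 → 117/1000
merge 117/1000 + 37/250 → 53/200
merge 39/250 + 89/500 → 167/500
merge 91/500 + 219/1000 → 401/1000
merge 53/200 + 167/500 → 599/1000
merge 401/1000 + 599/1000 → 1
L = 117/1000 + 53/200 + 167/500 + 401/1000 + 599/1000 + 1 = 679/250 = 2.716 bits/symbol.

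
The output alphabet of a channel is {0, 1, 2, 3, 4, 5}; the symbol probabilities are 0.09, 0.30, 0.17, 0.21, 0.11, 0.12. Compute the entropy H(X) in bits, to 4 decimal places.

H = −Σ pᵢ log₂ pᵢ.
−0.09·log₂(0.09) = 0.3127
−0.30·log₂(0.30) = 0.5211
−0.17·log₂(0.17) = 0.4346
−0.21·log₂(0.21) = 0.4728
−0.11·log₂(0.11) = 0.3503
−0.12·log₂(0.12) = 0.3671
Sum ≈ 2.4585 → 2.4585 bits.

2.4585 bits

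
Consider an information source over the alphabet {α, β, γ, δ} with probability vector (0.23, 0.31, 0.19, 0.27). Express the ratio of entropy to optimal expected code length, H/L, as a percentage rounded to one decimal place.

98.8%

Entropy H = −Σ p log₂ p ≈ 1.9767 bits.
Huffman merges: 19/100+23/100→21/50; 27/100+31/100→29/50; 21/50+29/50→1. L = 2 ≈ 2.0000.
Efficiency = H/L = 1.9767/2.0000 = 98.8%.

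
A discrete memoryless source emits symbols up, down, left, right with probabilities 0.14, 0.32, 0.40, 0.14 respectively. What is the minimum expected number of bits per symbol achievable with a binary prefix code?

Repeatedly combine the two least-probable nodes; the expected code length is the sum of the merged weights.
merge 7/50 + 7/50 → 7/25
merge 7/25 + 8/25 → 3/5
merge 2/5 + 3/5 → 1
L = 7/25 + 3/5 + 1 = 47/25 = 1.88 bits/symbol.

1.88 bits/symbol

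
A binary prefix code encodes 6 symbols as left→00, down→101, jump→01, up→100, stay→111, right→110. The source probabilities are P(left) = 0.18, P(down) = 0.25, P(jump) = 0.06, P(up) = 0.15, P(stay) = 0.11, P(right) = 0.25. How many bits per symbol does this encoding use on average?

2.76 bits/symbol

L̄ = Σ pᵢ·ℓᵢ = 0.18·2 + 0.25·3 + 0.06·2 + 0.15·3 + 0.11·3 + 0.25·3 = 2.76 bits/symbol.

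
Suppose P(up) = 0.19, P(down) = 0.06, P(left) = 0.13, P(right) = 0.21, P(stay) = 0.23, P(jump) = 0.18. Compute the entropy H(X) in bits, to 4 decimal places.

H = −Σ pᵢ log₂ pᵢ.
−0.19·log₂(0.19) = 0.4552
−0.06·log₂(0.06) = 0.2435
−0.13·log₂(0.13) = 0.3826
−0.21·log₂(0.21) = 0.4728
−0.23·log₂(0.23) = 0.4877
−0.18·log₂(0.18) = 0.4453
Sum ≈ 2.4872 → 2.4872 bits.

2.4872 bits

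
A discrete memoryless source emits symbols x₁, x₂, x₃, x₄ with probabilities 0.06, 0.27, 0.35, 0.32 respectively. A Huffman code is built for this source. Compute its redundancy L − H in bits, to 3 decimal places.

0.170 bits

Entropy H = −Σ p log₂ p ≈ 1.8097 bits.
Huffman merges: 3/50+27/100→33/100; 8/25+33/100→13/20; 7/20+13/20→1. L = 99/50 ≈ 1.9800.
L − H = 1.9800 − 1.8097 = 0.170 bits.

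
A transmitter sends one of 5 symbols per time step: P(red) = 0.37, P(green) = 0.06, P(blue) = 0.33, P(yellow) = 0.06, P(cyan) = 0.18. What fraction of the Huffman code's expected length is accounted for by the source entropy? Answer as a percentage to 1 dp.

Entropy H = −Σ p log₂ p ≈ 1.9909 bits.
Huffman merges: 3/50+3/50→3/25; 3/25+9/50→3/10; 3/10+33/100→63/100; 37/100+63/100→1. L = 41/20 ≈ 2.0500.
Efficiency = H/L = 1.9909/2.0500 = 97.1%.

97.1%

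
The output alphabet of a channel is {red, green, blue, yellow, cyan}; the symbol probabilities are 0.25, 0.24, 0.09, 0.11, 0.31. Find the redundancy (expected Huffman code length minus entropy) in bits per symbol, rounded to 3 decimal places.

Entropy H = −Σ p log₂ p ≈ 2.1809 bits.
Huffman merges: 9/100+11/100→1/5; 1/5+6/25→11/25; 1/4+31/100→14/25; 11/25+14/25→1. L = 11/5 ≈ 2.2000.
L − H = 2.2000 − 2.1809 = 0.019 bits.

0.019 bits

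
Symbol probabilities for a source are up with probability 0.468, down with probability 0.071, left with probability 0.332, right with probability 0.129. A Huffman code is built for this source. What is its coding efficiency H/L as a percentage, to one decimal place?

97.7%

Entropy H = −Σ p log₂ p ≈ 1.6929 bits.
Huffman merges: 71/1000+129/1000→1/5; 1/5+83/250→133/250; 117/250+133/250→1. L = 433/250 ≈ 1.7320.
Efficiency = H/L = 1.6929/1.7320 = 97.7%.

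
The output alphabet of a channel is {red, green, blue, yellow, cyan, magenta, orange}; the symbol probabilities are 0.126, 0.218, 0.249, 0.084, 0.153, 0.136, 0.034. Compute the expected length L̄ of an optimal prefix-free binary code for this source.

Repeatedly combine the two least-probable nodes; the expected code length is the sum of the merged weights.
merge 17/500 + 21/250 → 59/500
merge 59/500 + 63/500 → 61/250
merge 17/125 + 153/1000 → 289/1000
merge 109/500 + 61/250 → 231/500
merge 249/1000 + 289/1000 → 269/500
merge 231/500 + 269/500 → 1
L = 59/500 + 61/250 + 289/1000 + 231/500 + 269/500 + 1 = 2651/1000 = 2.651 bits/symbol.

2.651 bits/symbol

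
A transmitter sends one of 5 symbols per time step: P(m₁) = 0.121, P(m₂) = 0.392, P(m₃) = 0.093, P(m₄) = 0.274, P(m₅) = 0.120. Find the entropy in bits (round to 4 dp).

H = −Σ pᵢ log₂ pᵢ.
−0.121·log₂(0.121) = 0.3687
−0.392·log₂(0.392) = 0.5296
−0.093·log₂(0.093) = 0.3187
−0.274·log₂(0.274) = 0.5118
−0.120·log₂(0.120) = 0.3671
Sum ≈ 2.0958 → 2.0958 bits.

2.0958 bits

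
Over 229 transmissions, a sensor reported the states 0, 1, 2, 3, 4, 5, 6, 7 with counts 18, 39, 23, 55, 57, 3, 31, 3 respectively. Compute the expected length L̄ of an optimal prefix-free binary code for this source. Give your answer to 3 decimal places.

Probabilities are the counts divided by 229.
Repeatedly combine the two least-probable nodes; the expected code length is the sum of the merged weights.
merge 3/229 + 3/229 → 6/229
merge 6/229 + 18/229 → 24/229
merge 23/229 + 24/229 → 47/229
merge 31/229 + 39/229 → 70/229
merge 47/229 + 55/229 → 102/229
merge 57/229 + 70/229 → 127/229
merge 102/229 + 127/229 → 1
L = 6/229 + 24/229 + 47/229 + 70/229 + 102/229 + 127/229 + 1 = 605/229 ≈ 2.642 bits/symbol.

2.642 bits/symbol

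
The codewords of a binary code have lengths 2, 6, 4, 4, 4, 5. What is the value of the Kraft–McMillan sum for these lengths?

With common denominator 2^6 = 64: Σ 2^(−ℓᵢ) = 16/64 + 1/64 + 4/64 + 4/64 + 4/64 + 2/64 = 31/64 = 0.484375.

0.484375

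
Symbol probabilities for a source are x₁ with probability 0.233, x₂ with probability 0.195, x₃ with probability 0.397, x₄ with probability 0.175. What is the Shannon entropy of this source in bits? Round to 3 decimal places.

1.919 bits

H = −Σ pᵢ log₂ pᵢ.
−0.233·log₂(0.233) = 0.4897
−0.195·log₂(0.195) = 0.4599
−0.397·log₂(0.397) = 0.5291
−0.175·log₂(0.175) = 0.4401
Sum ≈ 1.9187 → 1.919 bits.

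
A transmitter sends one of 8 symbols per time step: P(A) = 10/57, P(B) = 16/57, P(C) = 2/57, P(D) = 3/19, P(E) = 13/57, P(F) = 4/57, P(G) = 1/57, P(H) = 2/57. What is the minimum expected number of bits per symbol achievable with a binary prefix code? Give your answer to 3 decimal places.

Repeatedly combine the two least-probable nodes; the expected code length is the sum of the merged weights.
merge 1/57 + 2/57 → 1/19
merge 2/57 + 1/19 → 5/57
merge 4/57 + 5/57 → 3/19
merge 3/19 + 3/19 → 6/19
merge 10/57 + 13/57 → 23/57
merge 16/57 + 6/19 → 34/57
merge 23/57 + 34/57 → 1
L = 1/19 + 5/57 + 3/19 + 6/19 + 23/57 + 34/57 + 1 = 149/57 ≈ 2.614 bits/symbol.

2.614 bits/symbol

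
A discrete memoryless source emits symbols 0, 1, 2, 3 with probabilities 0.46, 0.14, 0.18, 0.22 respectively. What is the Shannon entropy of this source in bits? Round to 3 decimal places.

1.838 bits

H = −Σ pᵢ log₂ pᵢ.
−0.46·log₂(0.46) = 0.5153
−0.14·log₂(0.14) = 0.3971
−0.18·log₂(0.18) = 0.4453
−0.22·log₂(0.22) = 0.4806
Sum ≈ 1.8383 → 1.838 bits.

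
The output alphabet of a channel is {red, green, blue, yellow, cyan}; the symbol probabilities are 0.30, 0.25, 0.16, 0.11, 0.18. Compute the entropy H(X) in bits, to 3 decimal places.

2.240 bits

H = −Σ pᵢ log₂ pᵢ.
−0.30·log₂(0.30) = 0.5211
−0.25·log₂(0.25) = 0.5000
−0.16·log₂(0.16) = 0.4230
−0.11·log₂(0.11) = 0.3503
−0.18·log₂(0.18) = 0.4453
Sum ≈ 2.2397 → 2.240 bits.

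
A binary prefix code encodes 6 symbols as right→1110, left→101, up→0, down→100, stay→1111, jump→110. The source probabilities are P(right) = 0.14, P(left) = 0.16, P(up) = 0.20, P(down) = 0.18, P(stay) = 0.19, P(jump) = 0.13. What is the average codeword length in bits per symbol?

2.93 bits/symbol

L̄ = Σ pᵢ·ℓᵢ = 0.14·4 + 0.16·3 + 0.20·1 + 0.18·3 + 0.19·4 + 0.13·3 = 2.93 bits/symbol.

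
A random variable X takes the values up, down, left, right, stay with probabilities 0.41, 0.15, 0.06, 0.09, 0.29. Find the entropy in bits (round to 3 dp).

H = −Σ pᵢ log₂ pᵢ.
−0.41·log₂(0.41) = 0.5274
−0.15·log₂(0.15) = 0.4105
−0.06·log₂(0.06) = 0.2435
−0.09·log₂(0.09) = 0.3127
−0.29·log₂(0.29) = 0.5179
Sum ≈ 2.0120 → 2.012 bits.

2.012 bits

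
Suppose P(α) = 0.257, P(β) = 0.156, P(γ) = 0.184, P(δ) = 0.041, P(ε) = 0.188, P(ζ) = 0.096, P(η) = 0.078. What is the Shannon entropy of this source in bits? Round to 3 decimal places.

2.625 bits

H = −Σ pᵢ log₂ pᵢ.
−0.257·log₂(0.257) = 0.5038
−0.156·log₂(0.156) = 0.4181
−0.184·log₂(0.184) = 0.4494
−0.041·log₂(0.041) = 0.1889
−0.188·log₂(0.188) = 0.4533
−0.096·log₂(0.096) = 0.3246
−0.078·log₂(0.078) = 0.2871
Sum ≈ 2.6251 → 2.625 bits.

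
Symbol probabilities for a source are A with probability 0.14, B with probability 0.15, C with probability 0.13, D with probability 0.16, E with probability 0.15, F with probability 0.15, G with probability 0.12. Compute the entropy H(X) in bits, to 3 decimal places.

2.801 bits

H = −Σ pᵢ log₂ pᵢ.
−0.14·log₂(0.14) = 0.3971
−0.15·log₂(0.15) = 0.4105
−0.13·log₂(0.13) = 0.3826
−0.16·log₂(0.16) = 0.4230
−0.15·log₂(0.15) = 0.4105
−0.15·log₂(0.15) = 0.4105
−0.12·log₂(0.12) = 0.3671
Sum ≈ 2.8015 → 2.801 bits.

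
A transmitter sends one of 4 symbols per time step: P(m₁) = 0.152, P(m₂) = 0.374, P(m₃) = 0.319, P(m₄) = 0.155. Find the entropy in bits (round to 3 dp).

H = −Σ pᵢ log₂ pᵢ.
−0.152·log₂(0.152) = 0.4131
−0.374·log₂(0.374) = 0.5307
−0.319·log₂(0.319) = 0.5258
−0.155·log₂(0.155) = 0.4169
Sum ≈ 1.8865 → 1.887 bits.

1.887 bits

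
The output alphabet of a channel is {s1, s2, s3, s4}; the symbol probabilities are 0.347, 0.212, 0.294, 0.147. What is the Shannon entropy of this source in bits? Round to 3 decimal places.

1.930 bits

H = −Σ pᵢ log₂ pᵢ.
−0.347·log₂(0.347) = 0.5299
−0.212·log₂(0.212) = 0.4744
−0.294·log₂(0.294) = 0.5192
−0.147·log₂(0.147) = 0.4066
Sum ≈ 1.9301 → 1.930 bits.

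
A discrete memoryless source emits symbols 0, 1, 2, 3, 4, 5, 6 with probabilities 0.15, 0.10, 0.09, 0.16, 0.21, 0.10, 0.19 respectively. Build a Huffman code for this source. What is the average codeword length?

Repeatedly combine the two least-probable nodes; the expected code length is the sum of the merged weights.
merge 9/100 + 1/10 → 19/100
merge 1/10 + 3/20 → 1/4
merge 4/25 + 19/100 → 7/20
merge 19/100 + 21/100 → 2/5
merge 1/4 + 7/20 → 3/5
merge 2/5 + 3/5 → 1
L = 19/100 + 1/4 + 7/20 + 2/5 + 3/5 + 1 = 279/100 = 2.79 bits/symbol.

2.79 bits/symbol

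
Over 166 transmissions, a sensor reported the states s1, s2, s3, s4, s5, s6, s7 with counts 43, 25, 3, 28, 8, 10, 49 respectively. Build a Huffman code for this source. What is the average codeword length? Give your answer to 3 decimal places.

Probabilities are the counts divided by 166.
Repeatedly combine the two least-probable nodes; the expected code length is the sum of the merged weights.
merge 3/166 + 4/83 → 11/166
merge 5/83 + 11/166 → 21/166
merge 21/166 + 25/166 → 23/83
merge 14/83 + 43/166 → 71/166
merge 23/83 + 49/166 → 95/166
merge 71/166 + 95/166 → 1
L = 11/166 + 21/166 + 23/83 + 71/166 + 95/166 + 1 = 205/83 ≈ 2.470 bits/symbol.

2.470 bits/symbol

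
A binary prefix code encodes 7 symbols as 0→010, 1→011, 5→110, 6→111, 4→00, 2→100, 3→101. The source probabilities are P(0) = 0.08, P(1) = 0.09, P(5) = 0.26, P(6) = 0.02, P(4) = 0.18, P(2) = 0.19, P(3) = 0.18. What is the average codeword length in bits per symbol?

L̄ = Σ pᵢ·ℓᵢ = 0.08·3 + 0.09·3 + 0.26·3 + 0.02·3 + 0.18·2 + 0.19·3 + 0.18·3 = 2.82 bits/symbol.

2.82 bits/symbol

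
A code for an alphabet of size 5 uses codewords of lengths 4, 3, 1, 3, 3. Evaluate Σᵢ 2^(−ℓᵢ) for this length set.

With common denominator 2^4 = 16: Σ 2^(−ℓᵢ) = 1/16 + 2/16 + 8/16 + 2/16 + 2/16 = 15/16 = 0.9375.

0.9375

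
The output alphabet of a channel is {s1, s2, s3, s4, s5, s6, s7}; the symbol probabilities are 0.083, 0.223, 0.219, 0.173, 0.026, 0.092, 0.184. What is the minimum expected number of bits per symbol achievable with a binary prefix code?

2.667 bits/symbol

Repeatedly combine the two least-probable nodes; the expected code length is the sum of the merged weights.
merge 13/500 + 83/1000 → 109/1000
merge 23/250 + 109/1000 → 201/1000
merge 173/1000 + 23/125 → 357/1000
merge 201/1000 + 219/1000 → 21/50
merge 223/1000 + 357/1000 → 29/50
merge 21/50 + 29/50 → 1
L = 109/1000 + 201/1000 + 357/1000 + 21/50 + 29/50 + 1 = 2667/1000 = 2.667 bits/symbol.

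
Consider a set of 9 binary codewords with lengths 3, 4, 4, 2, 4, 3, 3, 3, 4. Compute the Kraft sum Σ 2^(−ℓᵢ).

With common denominator 2^4 = 16: Σ 2^(−ℓᵢ) = 2/16 + 1/16 + 1/16 + 4/16 + 1/16 + 2/16 + 2/16 + 2/16 + 1/16 = 16/16 = 1.

1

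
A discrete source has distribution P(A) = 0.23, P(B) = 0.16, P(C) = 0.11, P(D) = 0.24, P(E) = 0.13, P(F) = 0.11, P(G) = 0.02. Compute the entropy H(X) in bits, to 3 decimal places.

2.601 bits

H = −Σ pᵢ log₂ pᵢ.
−0.23·log₂(0.23) = 0.4877
−0.16·log₂(0.16) = 0.4230
−0.11·log₂(0.11) = 0.3503
−0.24·log₂(0.24) = 0.4941
−0.13·log₂(0.13) = 0.3826
−0.11·log₂(0.11) = 0.3503
−0.02·log₂(0.02) = 0.1129
Sum ≈ 2.6009 → 2.601 bits.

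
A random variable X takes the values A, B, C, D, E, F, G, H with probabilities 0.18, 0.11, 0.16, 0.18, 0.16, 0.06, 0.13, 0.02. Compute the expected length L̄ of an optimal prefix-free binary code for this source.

2.9 bits/symbol

Repeatedly combine the two least-probable nodes; the expected code length is the sum of the merged weights.
merge 1/50 + 3/50 → 2/25
merge 2/25 + 11/100 → 19/100
merge 13/100 + 4/25 → 29/100
merge 4/25 + 9/50 → 17/50
merge 9/50 + 19/100 → 37/100
merge 29/100 + 17/50 → 63/100
merge 37/100 + 63/100 → 1
L = 2/25 + 19/100 + 29/100 + 17/50 + 37/100 + 63/100 + 1 = 29/10 = 2.9 bits/symbol.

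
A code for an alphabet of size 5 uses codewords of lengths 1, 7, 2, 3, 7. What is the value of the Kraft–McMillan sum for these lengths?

0.890625

With common denominator 2^7 = 128: Σ 2^(−ℓᵢ) = 64/128 + 1/128 + 32/128 + 16/128 + 1/128 = 114/128 = 0.890625.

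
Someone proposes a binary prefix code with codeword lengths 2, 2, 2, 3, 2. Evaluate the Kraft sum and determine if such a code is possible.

1.125; no

With common denominator 2^3 = 8: Σ 2^(−ℓᵢ) = 2/8 + 2/8 + 2/8 + 1/8 + 2/8 = 9/8 = 1.125.
Kraft's inequality requires Σ ≤ 1; here Σ = 1.125 > 1, so no such prefix code exists.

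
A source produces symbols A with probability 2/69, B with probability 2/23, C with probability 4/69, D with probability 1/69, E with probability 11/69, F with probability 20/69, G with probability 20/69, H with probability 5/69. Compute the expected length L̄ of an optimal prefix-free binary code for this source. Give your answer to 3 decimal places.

Repeatedly combine the two least-probable nodes; the expected code length is the sum of the merged weights.
merge 1/69 + 2/69 → 1/23
merge 1/23 + 4/69 → 7/69
merge 5/69 + 2/23 → 11/69
merge 7/69 + 11/69 → 6/23
merge 11/69 + 6/23 → 29/69
merge 20/69 + 20/69 → 40/69
merge 29/69 + 40/69 → 1
L = 1/23 + 7/69 + 11/69 + 6/23 + 29/69 + 40/69 + 1 = 59/23 ≈ 2.565 bits/symbol.

2.565 bits/symbol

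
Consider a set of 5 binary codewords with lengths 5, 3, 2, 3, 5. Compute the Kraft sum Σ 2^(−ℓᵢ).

0.5625

With common denominator 2^5 = 32: Σ 2^(−ℓᵢ) = 1/32 + 4/32 + 8/32 + 4/32 + 1/32 = 18/32 = 0.5625.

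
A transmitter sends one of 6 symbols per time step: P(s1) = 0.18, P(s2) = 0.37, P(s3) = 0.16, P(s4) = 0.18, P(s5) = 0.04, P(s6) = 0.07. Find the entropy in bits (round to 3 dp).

H = −Σ pᵢ log₂ pᵢ.
−0.18·log₂(0.18) = 0.4453
−0.37·log₂(0.37) = 0.5307
−0.16·log₂(0.16) = 0.4230
−0.18·log₂(0.18) = 0.4453
−0.04·log₂(0.04) = 0.1858
−0.07·log₂(0.07) = 0.2686
Sum ≈ 2.2987 → 2.299 bits.

2.299 bits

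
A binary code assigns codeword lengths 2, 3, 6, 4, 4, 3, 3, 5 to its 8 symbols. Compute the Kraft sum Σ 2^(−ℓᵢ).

With common denominator 2^6 = 64: Σ 2^(−ℓᵢ) = 16/64 + 8/64 + 1/64 + 4/64 + 4/64 + 8/64 + 8/64 + 2/64 = 51/64 = 0.796875.

0.796875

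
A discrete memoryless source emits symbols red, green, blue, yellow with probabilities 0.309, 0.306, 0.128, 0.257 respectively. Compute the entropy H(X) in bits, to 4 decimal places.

1.9297 bits

H = −Σ pᵢ log₂ pᵢ.
−0.309·log₂(0.309) = 0.5235
−0.306·log₂(0.306) = 0.5228
−0.128·log₂(0.128) = 0.3796
−0.257·log₂(0.257) = 0.5038
Sum ≈ 1.9297 → 1.9297 bits.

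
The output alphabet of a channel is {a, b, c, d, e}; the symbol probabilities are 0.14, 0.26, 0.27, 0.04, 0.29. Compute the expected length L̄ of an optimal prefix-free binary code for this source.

2.18 bits/symbol

Repeatedly combine the two least-probable nodes; the expected code length is the sum of the merged weights.
merge 1/25 + 7/50 → 9/50
merge 9/50 + 13/50 → 11/25
merge 27/100 + 29/100 → 14/25
merge 11/25 + 14/25 → 1
L = 9/50 + 11/25 + 14/25 + 1 = 109/50 = 2.18 bits/symbol.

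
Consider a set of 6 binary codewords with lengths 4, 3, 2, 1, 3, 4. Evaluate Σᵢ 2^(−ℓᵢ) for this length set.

With common denominator 2^4 = 16: Σ 2^(−ℓᵢ) = 1/16 + 2/16 + 4/16 + 8/16 + 2/16 + 1/16 = 18/16 = 1.125.

1.125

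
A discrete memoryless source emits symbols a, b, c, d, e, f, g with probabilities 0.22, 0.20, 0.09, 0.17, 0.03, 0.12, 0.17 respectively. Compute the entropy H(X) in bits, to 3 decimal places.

2.646 bits

H = −Σ pᵢ log₂ pᵢ.
−0.22·log₂(0.22) = 0.4806
−0.20·log₂(0.20) = 0.4644
−0.09·log₂(0.09) = 0.3127
−0.17·log₂(0.17) = 0.4346
−0.03·log₂(0.03) = 0.1518
−0.12·log₂(0.12) = 0.3671
−0.17·log₂(0.17) = 0.4346
Sum ≈ 2.6456 → 2.646 bits.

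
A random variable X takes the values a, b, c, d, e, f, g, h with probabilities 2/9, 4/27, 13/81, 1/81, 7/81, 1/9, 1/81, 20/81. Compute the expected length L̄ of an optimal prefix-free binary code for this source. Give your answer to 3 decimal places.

Repeatedly combine the two least-probable nodes; the expected code length is the sum of the merged weights.
merge 1/81 + 1/81 → 2/81
merge 2/81 + 7/81 → 1/9
merge 1/9 + 1/9 → 2/9
merge 4/27 + 13/81 → 25/81
merge 2/9 + 2/9 → 4/9
merge 20/81 + 25/81 → 5/9
merge 4/9 + 5/9 → 1
L = 2/81 + 1/9 + 2/9 + 25/81 + 4/9 + 5/9 + 1 = 8/3 ≈ 2.667 bits/symbol.

2.667 bits/symbol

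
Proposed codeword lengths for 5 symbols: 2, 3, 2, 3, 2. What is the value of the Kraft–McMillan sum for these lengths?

With common denominator 2^3 = 8: Σ 2^(−ℓᵢ) = 2/8 + 1/8 + 2/8 + 1/8 + 2/8 = 8/8 = 1.

1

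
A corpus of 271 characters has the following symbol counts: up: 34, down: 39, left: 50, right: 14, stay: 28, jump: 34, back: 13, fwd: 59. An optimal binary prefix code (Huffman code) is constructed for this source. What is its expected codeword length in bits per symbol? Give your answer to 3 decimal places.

Probabilities are the counts divided by 271.
Repeatedly combine the two least-probable nodes; the expected code length is the sum of the merged weights.
merge 13/271 + 14/271 → 27/271
merge 27/271 + 28/271 → 55/271
merge 34/271 + 34/271 → 68/271
merge 39/271 + 50/271 → 89/271
merge 55/271 + 59/271 → 114/271
merge 68/271 + 89/271 → 157/271
merge 114/271 + 157/271 → 1
L = 27/271 + 55/271 + 68/271 + 89/271 + 114/271 + 157/271 + 1 = 781/271 ≈ 2.882 bits/symbol.

2.882 bits/symbol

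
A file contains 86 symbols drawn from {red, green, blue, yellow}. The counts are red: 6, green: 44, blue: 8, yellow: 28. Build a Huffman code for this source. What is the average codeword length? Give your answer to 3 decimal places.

Probabilities are the counts divided by 86.
Repeatedly combine the two least-probable nodes; the expected code length is the sum of the merged weights.
merge 3/43 + 4/43 → 7/43
merge 7/43 + 14/43 → 21/43
merge 21/43 + 22/43 → 1
L = 7/43 + 21/43 + 1 = 71/43 ≈ 1.651 bits/symbol.

1.651 bits/symbol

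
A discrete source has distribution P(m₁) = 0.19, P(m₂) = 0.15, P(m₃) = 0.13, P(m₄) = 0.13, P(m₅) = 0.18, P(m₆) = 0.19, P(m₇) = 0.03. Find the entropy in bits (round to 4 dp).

2.6834 bits

H = −Σ pᵢ log₂ pᵢ.
−0.19·log₂(0.19) = 0.4552
−0.15·log₂(0.15) = 0.4105
−0.13·log₂(0.13) = 0.3826
−0.13·log₂(0.13) = 0.3826
−0.18·log₂(0.18) = 0.4453
−0.19·log₂(0.19) = 0.4552
−0.03·log₂(0.03) = 0.1518
Sum ≈ 2.6834 → 2.6834 bits.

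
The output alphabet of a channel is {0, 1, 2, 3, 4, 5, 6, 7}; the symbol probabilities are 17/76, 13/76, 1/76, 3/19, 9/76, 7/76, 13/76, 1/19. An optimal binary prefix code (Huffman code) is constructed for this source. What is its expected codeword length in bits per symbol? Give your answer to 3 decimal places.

2.829 bits/symbol

Repeatedly combine the two least-probable nodes; the expected code length is the sum of the merged weights.
merge 1/76 + 1/19 → 5/76
merge 5/76 + 7/76 → 3/19
merge 9/76 + 3/19 → 21/76
merge 3/19 + 13/76 → 25/76
merge 13/76 + 17/76 → 15/38
merge 21/76 + 25/76 → 23/38
merge 15/38 + 23/38 → 1
L = 5/76 + 3/19 + 21/76 + 25/76 + 15/38 + 23/38 + 1 = 215/76 ≈ 2.829 bits/symbol.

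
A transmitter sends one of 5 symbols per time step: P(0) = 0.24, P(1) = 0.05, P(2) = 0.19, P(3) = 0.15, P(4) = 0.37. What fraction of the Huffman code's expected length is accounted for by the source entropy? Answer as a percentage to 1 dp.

95.8%

Entropy H = −Σ p log₂ p ≈ 2.1067 bits.
Huffman merges: 1/20+3/20→1/5; 19/100+1/5→39/100; 6/25+37/100→61/100; 39/100+61/100→1. L = 11/5 ≈ 2.2000.
Efficiency = H/L = 2.1067/2.2000 = 95.8%.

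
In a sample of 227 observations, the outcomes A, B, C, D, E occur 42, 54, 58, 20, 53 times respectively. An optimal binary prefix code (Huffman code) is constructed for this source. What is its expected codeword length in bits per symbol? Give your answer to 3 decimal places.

2.273 bits/symbol

Probabilities are the counts divided by 227.
Repeatedly combine the two least-probable nodes; the expected code length is the sum of the merged weights.
merge 20/227 + 42/227 → 62/227
merge 53/227 + 54/227 → 107/227
merge 58/227 + 62/227 → 120/227
merge 107/227 + 120/227 → 1
L = 62/227 + 107/227 + 120/227 + 1 = 516/227 ≈ 2.273 bits/symbol.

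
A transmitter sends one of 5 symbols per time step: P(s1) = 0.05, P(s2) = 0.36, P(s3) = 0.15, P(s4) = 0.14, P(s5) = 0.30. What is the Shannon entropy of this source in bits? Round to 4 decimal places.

H = −Σ pᵢ log₂ pᵢ.
−0.05·log₂(0.05) = 0.2161
−0.36·log₂(0.36) = 0.5306
−0.15·log₂(0.15) = 0.4105
−0.14·log₂(0.14) = 0.3971
−0.30·log₂(0.30) = 0.5211
Sum ≈ 2.0755 → 2.0755 bits.

2.0755 bits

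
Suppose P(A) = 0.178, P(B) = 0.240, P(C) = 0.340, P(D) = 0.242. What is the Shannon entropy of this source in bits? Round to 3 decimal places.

1.962 bits

H = −Σ pᵢ log₂ pᵢ.
−0.178·log₂(0.178) = 0.4432
−0.240·log₂(0.240) = 0.4941
−0.340·log₂(0.340) = 0.5292
−0.242·log₂(0.242) = 0.4954
Sum ≈ 1.9619 → 1.962 bits.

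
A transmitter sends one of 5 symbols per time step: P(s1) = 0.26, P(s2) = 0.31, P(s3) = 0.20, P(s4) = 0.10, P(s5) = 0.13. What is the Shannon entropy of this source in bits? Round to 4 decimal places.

H = −Σ pᵢ log₂ pᵢ.
−0.26·log₂(0.26) = 0.5053
−0.31·log₂(0.31) = 0.5238
−0.20·log₂(0.20) = 0.4644
−0.10·log₂(0.10) = 0.3322
−0.13·log₂(0.13) = 0.3826
Sum ≈ 2.2083 → 2.2083 bits.

2.2083 bits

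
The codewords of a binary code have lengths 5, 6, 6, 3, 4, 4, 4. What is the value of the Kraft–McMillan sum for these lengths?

0.375

With common denominator 2^6 = 64: Σ 2^(−ℓᵢ) = 2/64 + 1/64 + 1/64 + 8/64 + 4/64 + 4/64 + 4/64 = 24/64 = 0.375.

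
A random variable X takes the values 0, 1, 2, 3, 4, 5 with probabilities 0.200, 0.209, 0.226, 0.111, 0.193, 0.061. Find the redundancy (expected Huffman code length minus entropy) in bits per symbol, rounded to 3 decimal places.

0.059 bits

Entropy H = −Σ p log₂ p ≈ 2.4775 bits.
Huffman merges: 61/1000+111/1000→43/250; 43/250+193/1000→73/200; 1/5+209/1000→409/1000; 113/500+73/200→591/1000; 409/1000+591/1000→1. L = 2537/1000 ≈ 2.5370.
L − H = 2.5370 − 2.4775 = 0.059 bits.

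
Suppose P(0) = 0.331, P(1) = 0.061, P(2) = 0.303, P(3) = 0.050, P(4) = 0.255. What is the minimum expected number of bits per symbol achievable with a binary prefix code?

2.111 bits/symbol

Repeatedly combine the two least-probable nodes; the expected code length is the sum of the merged weights.
merge 1/20 + 61/1000 → 111/1000
merge 111/1000 + 51/200 → 183/500
merge 303/1000 + 331/1000 → 317/500
merge 183/500 + 317/500 → 1
L = 111/1000 + 183/500 + 317/500 + 1 = 2111/1000 = 2.111 bits/symbol.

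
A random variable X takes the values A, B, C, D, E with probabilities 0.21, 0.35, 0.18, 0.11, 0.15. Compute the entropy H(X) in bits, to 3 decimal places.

H = −Σ pᵢ log₂ pᵢ.
−0.21·log₂(0.21) = 0.4728
−0.35·log₂(0.35) = 0.5301
−0.18·log₂(0.18) = 0.4453
−0.11·log₂(0.11) = 0.3503
−0.15·log₂(0.15) = 0.4105
Sum ≈ 2.2091 → 2.209 bits.

2.209 bits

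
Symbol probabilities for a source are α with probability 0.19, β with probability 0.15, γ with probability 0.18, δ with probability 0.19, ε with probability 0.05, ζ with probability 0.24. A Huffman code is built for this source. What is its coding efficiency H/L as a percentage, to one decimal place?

Entropy H = −Σ p log₂ p ≈ 2.4765 bits.
Huffman merges: 1/20+3/20→1/5; 9/50+19/100→37/100; 19/100+1/5→39/100; 6/25+37/100→61/100; 39/100+61/100→1. L = 257/100 ≈ 2.5700.
Efficiency = H/L = 2.4765/2.5700 = 96.4%.

96.4%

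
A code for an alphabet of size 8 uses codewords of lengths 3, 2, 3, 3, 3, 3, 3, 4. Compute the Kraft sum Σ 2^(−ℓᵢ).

1.0625

With common denominator 2^4 = 16: Σ 2^(−ℓᵢ) = 2/16 + 4/16 + 2/16 + 2/16 + 2/16 + 2/16 + 2/16 + 1/16 = 17/16 = 1.0625.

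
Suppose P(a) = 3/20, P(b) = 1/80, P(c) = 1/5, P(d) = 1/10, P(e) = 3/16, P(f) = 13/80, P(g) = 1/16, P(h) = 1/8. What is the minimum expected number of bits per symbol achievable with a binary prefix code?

Repeatedly combine the two least-probable nodes; the expected code length is the sum of the merged weights.
merge 1/80 + 1/16 → 3/40
merge 3/40 + 1/10 → 7/40
merge 1/8 + 3/20 → 11/40
merge 13/80 + 7/40 → 27/80
merge 3/16 + 1/5 → 31/80
merge 11/40 + 27/80 → 49/80
merge 31/80 + 49/80 → 1
L = 3/40 + 7/40 + 11/40 + 27/80 + 31/80 + 49/80 + 1 = 229/80 = 2.8625 bits/symbol.

2.8625 bits/symbol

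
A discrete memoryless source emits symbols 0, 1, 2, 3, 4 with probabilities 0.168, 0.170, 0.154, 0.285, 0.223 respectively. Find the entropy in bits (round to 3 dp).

H = −Σ pᵢ log₂ pᵢ.
−0.168·log₂(0.168) = 0.4323
−0.170·log₂(0.170) = 0.4346
−0.154·log₂(0.154) = 0.4156
−0.285·log₂(0.285) = 0.5161
−0.223·log₂(0.223) = 0.4828
Sum ≈ 2.2815 → 2.281 bits.

2.281 bits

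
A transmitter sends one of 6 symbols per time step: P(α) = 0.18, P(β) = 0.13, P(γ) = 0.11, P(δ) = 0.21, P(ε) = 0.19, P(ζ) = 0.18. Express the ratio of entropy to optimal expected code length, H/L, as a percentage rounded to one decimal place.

Entropy H = −Σ p log₂ p ≈ 2.5516 bits.
Huffman merges: 11/100+13/100→6/25; 9/50+9/50→9/25; 19/100+21/100→2/5; 6/25+9/25→3/5; 2/5+3/5→1. L = 13/5 ≈ 2.6000.
Efficiency = H/L = 2.5516/2.6000 = 98.1%.

98.1%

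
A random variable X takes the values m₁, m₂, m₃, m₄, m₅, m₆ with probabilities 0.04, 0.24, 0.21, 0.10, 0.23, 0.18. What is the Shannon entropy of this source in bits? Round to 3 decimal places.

H = −Σ pᵢ log₂ pᵢ.
−0.04·log₂(0.04) = 0.1858
−0.24·log₂(0.24) = 0.4941
−0.21·log₂(0.21) = 0.4728
−0.10·log₂(0.10) = 0.3322
−0.23·log₂(0.23) = 0.4877
−0.18·log₂(0.18) = 0.4453
Sum ≈ 2.4179 → 2.418 bits.

2.418 bits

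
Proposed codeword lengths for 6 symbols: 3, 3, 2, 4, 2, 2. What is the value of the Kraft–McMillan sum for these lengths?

1.0625

With common denominator 2^4 = 16: Σ 2^(−ℓᵢ) = 2/16 + 2/16 + 4/16 + 1/16 + 4/16 + 4/16 = 17/16 = 1.0625.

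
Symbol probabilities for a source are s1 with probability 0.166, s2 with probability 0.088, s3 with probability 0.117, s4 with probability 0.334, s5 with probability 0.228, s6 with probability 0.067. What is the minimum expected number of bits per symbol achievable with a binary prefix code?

Repeatedly combine the two least-probable nodes; the expected code length is the sum of the merged weights.
merge 67/1000 + 11/125 → 31/200
merge 117/1000 + 31/200 → 34/125
merge 83/500 + 57/250 → 197/500
merge 34/125 + 167/500 → 303/500
merge 197/500 + 303/500 → 1
L = 31/200 + 34/125 + 197/500 + 303/500 + 1 = 2427/1000 = 2.427 bits/symbol.

2.427 bits/symbol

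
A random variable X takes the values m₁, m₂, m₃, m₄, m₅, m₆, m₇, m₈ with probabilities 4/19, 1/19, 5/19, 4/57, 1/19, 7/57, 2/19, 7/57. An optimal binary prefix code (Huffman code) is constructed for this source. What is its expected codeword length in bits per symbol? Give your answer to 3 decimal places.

Repeatedly combine the two least-probable nodes; the expected code length is the sum of the merged weights.
merge 1/19 + 1/19 → 2/19
merge 4/57 + 2/19 → 10/57
merge 2/19 + 7/57 → 13/57
merge 7/57 + 10/57 → 17/57
merge 4/19 + 13/57 → 25/57
merge 5/19 + 17/57 → 32/57
merge 25/57 + 32/57 → 1
L = 2/19 + 10/57 + 13/57 + 17/57 + 25/57 + 32/57 + 1 = 160/57 ≈ 2.807 bits/symbol.

2.807 bits/symbol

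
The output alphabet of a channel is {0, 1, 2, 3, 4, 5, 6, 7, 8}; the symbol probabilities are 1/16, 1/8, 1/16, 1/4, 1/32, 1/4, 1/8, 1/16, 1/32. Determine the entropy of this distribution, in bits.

Each probability is a power of 1/2, so log₂(1/p) is an integer.
H = Σ p·log₂(1/p) = 1/16·4 + 1/8·3 + 1/16·4 + 1/4·2 + 1/32·5 + 1/4·2 + 1/8·3 + 1/16·4 + 1/32·5 = 2.8125 bits.

2.8125 bits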